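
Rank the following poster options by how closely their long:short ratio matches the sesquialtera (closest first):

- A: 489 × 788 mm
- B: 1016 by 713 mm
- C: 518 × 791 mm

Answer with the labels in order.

C, B, A

Ratios: A = 788 / 489 ≈ 1.611; B = 1016 / 713 ≈ 1.425; C = 791 / 518 ≈ 1.527.
|Δ from 1.500|: A 0.111; B 0.075; C 0.027.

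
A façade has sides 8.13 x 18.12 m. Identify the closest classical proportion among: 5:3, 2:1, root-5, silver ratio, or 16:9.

root-5

18.12/8.13 ≈ 2.229. Nearest candidates are root-5 (2.236, off by 0.007) and silver ratio (2.414, off by 0.185).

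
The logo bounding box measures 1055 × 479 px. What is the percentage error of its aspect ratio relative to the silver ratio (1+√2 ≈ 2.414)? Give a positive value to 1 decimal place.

Ratio = 1055 / 479 ≈ 2.2025.
Ideal silver ratio ≈ 2.4142. |2.2025 − 2.4142| / 2.4142 ≈ 8.77% → 8.8%.

8.8%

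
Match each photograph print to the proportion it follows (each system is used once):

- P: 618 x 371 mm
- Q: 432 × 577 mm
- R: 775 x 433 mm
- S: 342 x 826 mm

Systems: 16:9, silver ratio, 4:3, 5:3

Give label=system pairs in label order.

Ratios: P ≈ 1.666; Q ≈ 1.336; R ≈ 1.790; S ≈ 2.415.
Targets: 16:9 ≈ 1.778; silver ratio ≈ 2.414; 4:3 ≈ 1.333; 5:3 ≈ 1.667.

P=5:3, Q=4:3, R=16:9, S=silver ratio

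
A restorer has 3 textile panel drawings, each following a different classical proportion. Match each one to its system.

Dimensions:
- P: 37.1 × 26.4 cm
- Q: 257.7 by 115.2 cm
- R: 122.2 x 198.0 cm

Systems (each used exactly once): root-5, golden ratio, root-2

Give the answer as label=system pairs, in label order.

Ratios: P ≈ 1.405; Q ≈ 2.237; R ≈ 1.620.
Targets: root-5 ≈ 2.236; golden ratio ≈ 1.618; root-2 ≈ 1.414.

P=root-2, Q=root-5, R=golden ratio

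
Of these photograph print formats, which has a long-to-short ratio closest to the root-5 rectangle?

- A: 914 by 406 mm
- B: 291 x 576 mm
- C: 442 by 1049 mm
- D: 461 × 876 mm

Target root-5 ≈ 2.236.
A: 2.251 (Δ0.015)  B: 1.979 (Δ0.257)  C: 2.373 (Δ0.137)  D: 1.900 (Δ0.336)

A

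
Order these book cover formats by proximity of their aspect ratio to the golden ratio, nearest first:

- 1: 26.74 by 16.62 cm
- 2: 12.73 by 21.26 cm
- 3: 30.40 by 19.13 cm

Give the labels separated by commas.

1, 3, 2

1: 26.74/16.62 ≈ 1.609 → |1.609 − 1.618| = 0.009
2: 21.26/12.73 ≈ 1.670 → |1.670 − 1.618| = 0.052
3: 30.40/19.13 ≈ 1.589 → |1.589 − 1.618| = 0.029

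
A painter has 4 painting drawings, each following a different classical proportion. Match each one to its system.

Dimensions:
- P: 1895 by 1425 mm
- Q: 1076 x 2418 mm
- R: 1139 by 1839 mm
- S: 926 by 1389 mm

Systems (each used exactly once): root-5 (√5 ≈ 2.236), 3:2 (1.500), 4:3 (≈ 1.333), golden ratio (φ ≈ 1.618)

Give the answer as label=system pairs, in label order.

P = 1895/1425 ≈ 1.330 → 4:3 (1.333)
Q = 2418/1076 ≈ 2.247 → root-5 (2.236)
R = 1839/1139 ≈ 1.615 → golden ratio (1.618)
S = 1389/926 ≈ 1.500 → 3:2 (1.500)

P=4:3, Q=root-5, R=golden ratio, S=3:2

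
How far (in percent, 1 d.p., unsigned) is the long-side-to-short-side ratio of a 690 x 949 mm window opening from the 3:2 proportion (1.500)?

8.3%

Ratio = 949 / 690 ≈ 1.3754.
Ideal 3:2 = 1.5000. |1.3754 − 1.5000| / 1.5000 ≈ 8.31% → 8.3%.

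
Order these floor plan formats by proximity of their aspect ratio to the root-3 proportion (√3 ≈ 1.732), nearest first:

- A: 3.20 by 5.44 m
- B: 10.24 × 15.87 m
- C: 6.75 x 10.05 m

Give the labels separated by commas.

Ratios: A = 5.44 / 3.20 ≈ 1.700; B = 15.87 / 10.24 ≈ 1.550; C = 10.05 / 6.75 ≈ 1.489.
|Δ from 1.732|: A 0.032; B 0.182; C 0.243.

A, B, C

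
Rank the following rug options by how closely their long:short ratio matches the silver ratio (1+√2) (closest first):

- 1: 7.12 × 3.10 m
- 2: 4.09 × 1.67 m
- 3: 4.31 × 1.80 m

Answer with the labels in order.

3, 2, 1

Ratios: 1 = 7.12 / 3.10 ≈ 2.297; 2 = 4.09 / 1.67 ≈ 2.449; 3 = 4.31 / 1.80 ≈ 2.394.
|Δ from 2.414|: 1 0.117; 2 0.035; 3 0.020.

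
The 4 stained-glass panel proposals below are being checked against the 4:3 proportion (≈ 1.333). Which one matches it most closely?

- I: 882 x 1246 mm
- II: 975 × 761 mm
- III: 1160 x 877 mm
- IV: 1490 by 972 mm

III

Target 4:3 ≈ 1.333.
I: 1.413 (Δ0.080)  II: 1.281 (Δ0.052)  III: 1.323 (Δ0.010)  IV: 1.533 (Δ0.200)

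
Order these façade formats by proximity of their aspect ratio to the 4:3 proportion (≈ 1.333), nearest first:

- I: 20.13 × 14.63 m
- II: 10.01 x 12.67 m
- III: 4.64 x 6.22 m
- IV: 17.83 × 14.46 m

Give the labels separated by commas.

III, I, II, IV

Ratios: I = 20.13 / 14.63 ≈ 1.376; II = 12.67 / 10.01 ≈ 1.266; III = 6.22 / 4.64 ≈ 1.341; IV = 17.83 / 14.46 ≈ 1.233.
|Δ from 1.333|: I 0.043; II 0.067; III 0.008; IV 0.100.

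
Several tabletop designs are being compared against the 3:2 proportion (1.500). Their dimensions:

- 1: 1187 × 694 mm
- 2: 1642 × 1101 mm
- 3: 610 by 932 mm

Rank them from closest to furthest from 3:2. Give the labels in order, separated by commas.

1: 1187/694 ≈ 1.710 → |1.710 − 1.500| = 0.210
2: 1642/1101 ≈ 1.491 → |1.491 − 1.500| = 0.009
3: 932/610 ≈ 1.528 → |1.528 − 1.500| = 0.028

2, 3, 1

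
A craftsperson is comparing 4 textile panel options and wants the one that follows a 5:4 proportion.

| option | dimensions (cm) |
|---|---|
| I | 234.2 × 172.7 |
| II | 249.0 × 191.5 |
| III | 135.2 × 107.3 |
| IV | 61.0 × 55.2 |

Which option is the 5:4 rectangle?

Target 5:4 ≈ 1.250.
I: 1.356 (Δ0.106)  II: 1.300 (Δ0.050)  III: 1.260 (Δ0.010)  IV: 1.105 (Δ0.145)

III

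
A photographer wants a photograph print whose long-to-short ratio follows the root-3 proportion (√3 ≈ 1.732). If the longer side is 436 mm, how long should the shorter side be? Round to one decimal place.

251.7 mm

root-3 ≈ 1.73205.
Shorter side = 436 ÷ 1.73205 ≈ 251.725 → 251.7 mm.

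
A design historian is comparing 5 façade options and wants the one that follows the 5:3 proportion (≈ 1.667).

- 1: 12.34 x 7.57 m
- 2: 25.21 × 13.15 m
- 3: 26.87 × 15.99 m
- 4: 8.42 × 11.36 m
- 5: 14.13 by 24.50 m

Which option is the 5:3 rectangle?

Ratios (long/short): 1 ≈ 1.630; 2 ≈ 1.917; 3 ≈ 1.680; 4 ≈ 1.349; 5 ≈ 1.734.
5:3 ≈ 1.667; option 3 is nearest (Δ 0.013).

3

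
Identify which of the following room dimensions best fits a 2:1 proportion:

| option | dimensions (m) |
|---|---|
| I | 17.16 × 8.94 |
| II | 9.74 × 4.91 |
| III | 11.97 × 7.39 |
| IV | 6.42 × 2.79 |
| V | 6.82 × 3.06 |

II

Target 2:1 ≈ 2.000.
I: 1.919 (Δ0.081)  II: 1.984 (Δ0.016)  III: 1.620 (Δ0.380)  IV: 2.301 (Δ0.301)  V: 2.229 (Δ0.229)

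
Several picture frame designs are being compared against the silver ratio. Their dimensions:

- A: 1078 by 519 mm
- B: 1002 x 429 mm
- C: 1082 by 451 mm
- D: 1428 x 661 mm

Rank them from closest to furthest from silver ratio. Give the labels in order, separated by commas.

A: 1078/519 ≈ 2.077 → |2.077 − 2.414| = 0.337
B: 1002/429 ≈ 2.336 → |2.336 − 2.414| = 0.078
C: 1082/451 ≈ 2.399 → |2.399 − 2.414| = 0.015
D: 1428/661 ≈ 2.160 → |2.160 − 2.414| = 0.254

C, B, D, A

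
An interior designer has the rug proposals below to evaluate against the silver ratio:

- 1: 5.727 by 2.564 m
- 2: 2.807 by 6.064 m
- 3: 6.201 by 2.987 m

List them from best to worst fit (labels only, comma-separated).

1, 2, 3

1: 5.727/2.564 ≈ 2.234 → |2.234 − 2.414| = 0.180
2: 6.064/2.807 ≈ 2.160 → |2.160 − 2.414| = 0.254
3: 6.201/2.987 ≈ 2.076 → |2.076 − 2.414| = 0.338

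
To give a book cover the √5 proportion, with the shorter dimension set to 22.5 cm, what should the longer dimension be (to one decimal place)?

root-5 ≈ 2.23607.
Longer side = 22.5 × 2.23607 ≈ 50.312 → 50.3 cm.

50.3 cm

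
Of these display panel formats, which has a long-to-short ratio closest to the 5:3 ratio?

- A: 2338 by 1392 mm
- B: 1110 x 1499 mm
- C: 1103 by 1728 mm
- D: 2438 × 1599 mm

A

Target 5:3 ≈ 1.667.
A: 1.680 (Δ0.013)  B: 1.350 (Δ0.317)  C: 1.567 (Δ0.100)  D: 1.525 (Δ0.142)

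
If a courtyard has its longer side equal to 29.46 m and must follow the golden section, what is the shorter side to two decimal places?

18.21 m

golden ratio ≈ 1.61803.
Shorter side = 29.46 ÷ 1.61803 ≈ 18.2073 → 18.21 m.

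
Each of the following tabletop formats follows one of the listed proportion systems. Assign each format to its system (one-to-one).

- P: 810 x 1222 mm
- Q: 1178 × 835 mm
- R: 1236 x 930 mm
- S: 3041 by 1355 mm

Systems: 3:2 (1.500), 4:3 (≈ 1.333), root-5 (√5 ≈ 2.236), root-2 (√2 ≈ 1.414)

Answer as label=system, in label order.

Ratios: P ≈ 1.509; Q ≈ 1.411; R ≈ 1.329; S ≈ 2.244.
Targets: 3:2 ≈ 1.500; 4:3 ≈ 1.333; root-5 ≈ 2.236; root-2 ≈ 1.414.

P=3:2, Q=root-2, R=4:3, S=root-5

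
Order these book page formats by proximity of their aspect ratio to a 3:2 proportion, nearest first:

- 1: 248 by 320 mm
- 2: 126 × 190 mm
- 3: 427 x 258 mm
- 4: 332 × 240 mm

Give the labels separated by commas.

Ratios: 1 = 320 / 248 ≈ 1.290; 2 = 190 / 126 ≈ 1.508; 3 = 427 / 258 ≈ 1.655; 4 = 332 / 240 ≈ 1.383.
|Δ from 1.500|: 1 0.210; 2 0.008; 3 0.155; 4 0.117.

2, 4, 3, 1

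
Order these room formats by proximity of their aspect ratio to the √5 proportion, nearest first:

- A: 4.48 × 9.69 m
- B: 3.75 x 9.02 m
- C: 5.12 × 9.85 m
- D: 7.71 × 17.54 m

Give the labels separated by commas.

D, A, B, C

A: 9.69/4.48 ≈ 2.163 → |2.163 − 2.236| = 0.073
B: 9.02/3.75 ≈ 2.405 → |2.405 − 2.236| = 0.169
C: 9.85/5.12 ≈ 1.924 → |1.924 − 2.236| = 0.312
D: 17.54/7.71 ≈ 2.275 → |2.275 − 2.236| = 0.039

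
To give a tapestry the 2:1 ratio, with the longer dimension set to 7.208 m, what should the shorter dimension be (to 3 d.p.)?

3.604 m

2:1 = 2.00000.
Shorter side = 7.208 ÷ 2.00000 ≈ 3.60400 → 3.604 m.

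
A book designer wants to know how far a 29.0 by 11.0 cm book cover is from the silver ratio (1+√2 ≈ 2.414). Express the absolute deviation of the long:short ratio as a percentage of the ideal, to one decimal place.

Ratio = 29.0 / 11.0 ≈ 2.6364.
Ideal silver ratio ≈ 2.4142. |2.6364 − 2.4142| / 2.4142 ≈ 9.20% → 9.2%.

9.2%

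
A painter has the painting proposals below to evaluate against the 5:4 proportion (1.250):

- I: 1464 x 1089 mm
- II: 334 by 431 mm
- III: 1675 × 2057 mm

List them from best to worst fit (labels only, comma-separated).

III, II, I

I: 1464/1089 ≈ 1.344 → |1.344 − 1.250| = 0.094
II: 431/334 ≈ 1.290 → |1.290 − 1.250| = 0.040
III: 2057/1675 ≈ 1.228 → |1.228 − 1.250| = 0.022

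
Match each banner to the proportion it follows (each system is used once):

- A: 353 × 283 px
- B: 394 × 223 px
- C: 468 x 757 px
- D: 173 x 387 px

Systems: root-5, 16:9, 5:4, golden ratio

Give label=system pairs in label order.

A=5:4, B=16:9, C=golden ratio, D=root-5

Ratios: A ≈ 1.247; B ≈ 1.767; C ≈ 1.618; D ≈ 2.237.
Targets: root-5 ≈ 2.236; 16:9 ≈ 1.778; 5:4 ≈ 1.250; golden ratio ≈ 1.618.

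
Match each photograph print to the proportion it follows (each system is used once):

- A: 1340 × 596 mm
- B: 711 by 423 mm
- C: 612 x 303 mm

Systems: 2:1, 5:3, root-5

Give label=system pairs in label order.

Ratios: A ≈ 2.248; B ≈ 1.681; C ≈ 2.020.
Targets: 2:1 ≈ 2.000; 5:3 ≈ 1.667; root-5 ≈ 2.236.

A=root-5, B=5:3, C=2:1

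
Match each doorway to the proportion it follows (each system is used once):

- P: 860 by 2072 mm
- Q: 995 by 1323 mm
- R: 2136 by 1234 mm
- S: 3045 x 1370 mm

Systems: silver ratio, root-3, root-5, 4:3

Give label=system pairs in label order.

P=silver ratio, Q=4:3, R=root-3, S=root-5

Ratios: P ≈ 2.409; Q ≈ 1.330; R ≈ 1.731; S ≈ 2.223.
Targets: silver ratio ≈ 2.414; root-3 ≈ 1.732; root-5 ≈ 2.236; 4:3 ≈ 1.333.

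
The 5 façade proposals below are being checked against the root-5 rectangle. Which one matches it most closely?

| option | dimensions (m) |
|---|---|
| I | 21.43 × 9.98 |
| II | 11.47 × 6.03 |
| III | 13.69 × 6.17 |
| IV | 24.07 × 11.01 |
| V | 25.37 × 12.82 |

III

Target root-5 ≈ 2.236.
I: 2.147 (Δ0.089)  II: 1.902 (Δ0.334)  III: 2.219 (Δ0.017)  IV: 2.186 (Δ0.050)  V: 1.979 (Δ0.257)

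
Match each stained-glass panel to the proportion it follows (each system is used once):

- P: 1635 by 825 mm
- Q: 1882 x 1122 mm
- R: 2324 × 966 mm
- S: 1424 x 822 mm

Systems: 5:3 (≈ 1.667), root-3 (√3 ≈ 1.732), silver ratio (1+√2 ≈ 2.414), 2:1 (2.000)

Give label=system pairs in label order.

P=2:1, Q=5:3, R=silver ratio, S=root-3

P = 1635/825 ≈ 1.982 → 2:1 (2.000)
Q = 1882/1122 ≈ 1.677 → 5:3 (1.667)
R = 2324/966 ≈ 2.406 → silver ratio (2.414)
S = 1424/822 ≈ 1.732 → root-3 (1.732)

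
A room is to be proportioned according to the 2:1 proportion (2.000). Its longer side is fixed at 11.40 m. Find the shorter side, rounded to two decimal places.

5.70 m

2:1 = 2.00000.
Shorter side = 11.40 ÷ 2.00000 ≈ 5.7000 → 5.70 m.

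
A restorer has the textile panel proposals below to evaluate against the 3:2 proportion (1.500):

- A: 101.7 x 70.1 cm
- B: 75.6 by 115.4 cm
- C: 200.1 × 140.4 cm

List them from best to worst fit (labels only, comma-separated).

B, A, C

Ratios: A = 101.7 / 70.1 ≈ 1.451; B = 115.4 / 75.6 ≈ 1.526; C = 200.1 / 140.4 ≈ 1.425.
|Δ from 1.500|: A 0.049; B 0.026; C 0.075.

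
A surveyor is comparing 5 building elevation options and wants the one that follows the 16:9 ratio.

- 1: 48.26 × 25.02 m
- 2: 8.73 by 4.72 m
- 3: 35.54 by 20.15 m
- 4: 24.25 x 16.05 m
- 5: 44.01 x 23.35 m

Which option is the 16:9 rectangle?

Target 16:9 ≈ 1.778.
1: 1.929 (Δ0.151)  2: 1.850 (Δ0.072)  3: 1.764 (Δ0.014)  4: 1.511 (Δ0.267)  5: 1.885 (Δ0.107)

3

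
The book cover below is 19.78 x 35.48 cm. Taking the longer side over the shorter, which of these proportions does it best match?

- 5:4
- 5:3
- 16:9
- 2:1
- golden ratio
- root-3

Ratio = 35.48 / 19.78 ≈ 1.794.
Distances: 5:4 1.250 (Δ 0.544); 5:3 1.667 (Δ 0.127); 16:9 1.778 (Δ 0.016); 2:1 2.000 (Δ 0.206); golden ratio 1.618 (Δ 0.176); root-3 1.732 (Δ 0.062).

16:9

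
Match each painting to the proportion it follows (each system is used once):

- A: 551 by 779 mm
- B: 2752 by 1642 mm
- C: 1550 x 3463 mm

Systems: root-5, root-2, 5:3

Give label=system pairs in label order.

A=root-2, B=5:3, C=root-5

Ratios: A ≈ 1.414; B ≈ 1.676; C ≈ 2.234.
Targets: root-5 ≈ 2.236; root-2 ≈ 1.414; 5:3 ≈ 1.667.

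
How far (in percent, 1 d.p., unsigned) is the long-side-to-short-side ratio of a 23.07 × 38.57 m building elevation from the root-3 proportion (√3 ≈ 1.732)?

3.5%

Ratio = 38.57 / 23.07 ≈ 1.6719.
Ideal root-3 ≈ 1.7321. |1.6719 − 1.7321| / 1.7321 ≈ 3.48% → 3.5%.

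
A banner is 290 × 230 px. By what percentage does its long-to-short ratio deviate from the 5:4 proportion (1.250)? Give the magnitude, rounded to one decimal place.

0.9%

Ratio = 290 / 230 ≈ 1.2609.
Ideal 5:4 = 1.2500. |1.2609 − 1.2500| / 1.2500 ≈ 0.87% → 0.9%.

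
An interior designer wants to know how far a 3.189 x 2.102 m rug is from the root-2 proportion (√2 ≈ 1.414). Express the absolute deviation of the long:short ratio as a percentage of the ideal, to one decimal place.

Ratio = 3.189 / 2.102 ≈ 1.5171.
Ideal root-2 ≈ 1.4142. |1.5171 − 1.4142| / 1.4142 ≈ 7.28% → 7.3%.

7.3%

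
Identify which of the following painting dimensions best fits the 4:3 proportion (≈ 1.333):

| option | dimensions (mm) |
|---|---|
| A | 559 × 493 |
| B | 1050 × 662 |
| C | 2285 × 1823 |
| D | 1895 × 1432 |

Target 4:3 ≈ 1.333.
A: 1.134 (Δ0.199)  B: 1.586 (Δ0.253)  C: 1.253 (Δ0.080)  D: 1.323 (Δ0.010)

D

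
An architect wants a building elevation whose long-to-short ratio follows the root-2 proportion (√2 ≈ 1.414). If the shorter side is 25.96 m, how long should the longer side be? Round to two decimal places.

36.71 m

root-2 ≈ 1.41421.
Longer side = 25.96 × 1.41421 ≈ 36.7129 → 36.71 m.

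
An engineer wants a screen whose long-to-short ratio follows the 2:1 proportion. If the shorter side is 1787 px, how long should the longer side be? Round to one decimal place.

2:1 = 2.00000.
Longer side = 1787 × 2.00000 ≈ 3574.000 → 3574.0 px.

3574.0 px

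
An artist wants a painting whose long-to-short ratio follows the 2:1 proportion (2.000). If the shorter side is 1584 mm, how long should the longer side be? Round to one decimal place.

3168.0 mm

2:1 = 2.00000.
Longer side = 1584 × 2.00000 ≈ 3168.000 → 3168.0 mm.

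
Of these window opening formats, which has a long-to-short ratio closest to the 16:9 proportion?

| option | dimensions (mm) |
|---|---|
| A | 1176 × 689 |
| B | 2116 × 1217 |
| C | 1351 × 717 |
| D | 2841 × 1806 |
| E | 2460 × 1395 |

Ratios (long/short): A ≈ 1.707; B ≈ 1.739; C ≈ 1.884; D ≈ 1.573; E ≈ 1.763.
16:9 ≈ 1.778; option E is nearest (Δ 0.015).

E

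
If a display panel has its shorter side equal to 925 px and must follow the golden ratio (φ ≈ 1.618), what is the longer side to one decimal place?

golden ratio ≈ 1.61803.
Longer side = 925 × 1.61803 ≈ 1496.678 → 1496.7 px.

1496.7 px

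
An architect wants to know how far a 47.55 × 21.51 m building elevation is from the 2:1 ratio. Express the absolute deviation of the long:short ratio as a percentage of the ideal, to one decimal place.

Ratio = 47.55 / 21.51 ≈ 2.2106.
Ideal 2:1 = 2.0000. |2.2106 − 2.0000| / 2.0000 ≈ 10.53% → 10.5%.

10.5%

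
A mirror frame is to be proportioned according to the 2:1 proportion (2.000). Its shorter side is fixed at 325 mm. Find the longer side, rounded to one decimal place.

650.0 mm

2:1 = 2.00000.
Longer side = 325 × 2.00000 ≈ 650.000 → 650.0 mm.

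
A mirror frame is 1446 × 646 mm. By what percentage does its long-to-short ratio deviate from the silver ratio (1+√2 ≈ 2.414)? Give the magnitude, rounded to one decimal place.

Ratio = 1446 / 646 ≈ 2.2384.
Ideal silver ratio ≈ 2.4142. |2.2384 − 2.4142| / 2.4142 ≈ 7.28% → 7.3%.

7.3%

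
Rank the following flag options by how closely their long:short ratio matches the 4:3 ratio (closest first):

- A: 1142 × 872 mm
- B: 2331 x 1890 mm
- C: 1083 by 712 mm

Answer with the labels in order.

Ratios: A = 1142 / 872 ≈ 1.310; B = 2331 / 1890 ≈ 1.233; C = 1083 / 712 ≈ 1.521.
|Δ from 1.333|: A 0.023; B 0.100; C 0.188.

A, B, C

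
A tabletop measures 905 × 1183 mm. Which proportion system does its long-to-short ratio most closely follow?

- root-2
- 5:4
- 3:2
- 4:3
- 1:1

4:3

1183/905 ≈ 1.307. Nearest candidates are 4:3 (1.333, off by 0.026) and 5:4 (1.250, off by 0.057).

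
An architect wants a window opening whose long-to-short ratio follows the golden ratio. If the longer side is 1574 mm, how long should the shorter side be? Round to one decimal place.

golden ratio ≈ 1.61803.
Shorter side = 1574 ÷ 1.61803 ≈ 972.788 → 972.8 mm.

972.8 mm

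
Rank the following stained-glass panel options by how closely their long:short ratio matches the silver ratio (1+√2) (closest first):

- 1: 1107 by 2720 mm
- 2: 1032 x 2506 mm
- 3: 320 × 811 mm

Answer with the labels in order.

1: 2720/1107 ≈ 2.457 → |2.457 − 2.414| = 0.043
2: 2506/1032 ≈ 2.428 → |2.428 − 2.414| = 0.014
3: 811/320 ≈ 2.534 → |2.534 − 2.414| = 0.120

2, 1, 3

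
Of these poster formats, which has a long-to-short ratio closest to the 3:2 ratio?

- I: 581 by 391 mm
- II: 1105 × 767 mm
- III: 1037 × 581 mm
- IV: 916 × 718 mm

I

Target 3:2 ≈ 1.500.
I: 1.486 (Δ0.014)  II: 1.441 (Δ0.059)  III: 1.785 (Δ0.285)  IV: 1.276 (Δ0.224)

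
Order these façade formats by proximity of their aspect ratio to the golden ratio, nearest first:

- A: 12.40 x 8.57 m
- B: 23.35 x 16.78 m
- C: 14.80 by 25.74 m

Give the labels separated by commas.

C, A, B

Ratios: A = 12.40 / 8.57 ≈ 1.447; B = 23.35 / 16.78 ≈ 1.392; C = 25.74 / 14.80 ≈ 1.739.
|Δ from 1.618|: A 0.171; B 0.226; C 0.121.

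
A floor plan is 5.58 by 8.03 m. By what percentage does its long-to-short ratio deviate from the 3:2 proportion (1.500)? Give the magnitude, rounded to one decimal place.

Ratio = 8.03 / 5.58 ≈ 1.4391.
Ideal 3:2 = 1.5000. |1.4391 − 1.5000| / 1.5000 ≈ 4.06% → 4.1%.

4.1%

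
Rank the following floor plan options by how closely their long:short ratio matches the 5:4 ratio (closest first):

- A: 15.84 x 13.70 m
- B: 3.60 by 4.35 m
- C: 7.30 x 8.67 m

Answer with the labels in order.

B, C, A

Ratios: A = 15.84 / 13.70 ≈ 1.156; B = 4.35 / 3.60 ≈ 1.208; C = 8.67 / 7.30 ≈ 1.188.
|Δ from 1.250|: A 0.094; B 0.042; C 0.062.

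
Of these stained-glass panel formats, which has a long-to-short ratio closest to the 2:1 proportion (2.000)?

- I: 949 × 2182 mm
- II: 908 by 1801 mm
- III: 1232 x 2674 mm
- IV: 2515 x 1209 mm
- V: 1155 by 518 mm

II

Target 2:1 ≈ 2.000.
I: 2.299 (Δ0.299)  II: 1.983 (Δ0.017)  III: 2.170 (Δ0.170)  IV: 2.080 (Δ0.080)  V: 2.230 (Δ0.230)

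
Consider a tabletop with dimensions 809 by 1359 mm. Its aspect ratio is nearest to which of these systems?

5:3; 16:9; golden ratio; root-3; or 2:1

1359/809 ≈ 1.680. Nearest candidates are 5:3 (1.667, off by 0.013) and root-3 (1.732, off by 0.052).

5:3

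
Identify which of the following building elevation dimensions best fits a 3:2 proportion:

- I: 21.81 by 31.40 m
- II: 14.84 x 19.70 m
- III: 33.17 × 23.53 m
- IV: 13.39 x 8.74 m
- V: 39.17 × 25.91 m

V

Ratios (long/short): I ≈ 1.440; II ≈ 1.327; III ≈ 1.410; IV ≈ 1.532; V ≈ 1.512.
3:2 ≈ 1.500; option V is nearest (Δ 0.012).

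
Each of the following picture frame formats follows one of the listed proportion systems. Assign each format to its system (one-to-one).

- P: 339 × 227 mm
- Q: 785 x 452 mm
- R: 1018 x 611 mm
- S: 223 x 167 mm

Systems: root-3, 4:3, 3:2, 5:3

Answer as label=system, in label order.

P = 339/227 ≈ 1.493 → 3:2 (1.500)
Q = 785/452 ≈ 1.737 → root-3 (1.732)
R = 1018/611 ≈ 1.666 → 5:3 (1.667)
S = 223/167 ≈ 1.335 → 4:3 (1.333)

P=3:2, Q=root-3, R=5:3, S=4:3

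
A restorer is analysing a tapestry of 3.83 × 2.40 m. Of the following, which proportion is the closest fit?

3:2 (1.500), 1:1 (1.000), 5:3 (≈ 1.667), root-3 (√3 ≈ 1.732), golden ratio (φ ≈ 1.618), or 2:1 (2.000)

Ratio = 3.83 / 2.40 ≈ 1.596.
Distances: 3:2 1.500 (Δ 0.096); 1:1 1.000 (Δ 0.596); 5:3 1.667 (Δ 0.071); root-3 1.732 (Δ 0.136); golden ratio 1.618 (Δ 0.022); 2:1 2.000 (Δ 0.404).

golden ratio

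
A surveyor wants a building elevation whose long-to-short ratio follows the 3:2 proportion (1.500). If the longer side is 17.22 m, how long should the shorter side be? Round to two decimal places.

3:2 = 1.50000.
Shorter side = 17.22 ÷ 1.50000 ≈ 11.4800 → 11.48 m.

11.48 m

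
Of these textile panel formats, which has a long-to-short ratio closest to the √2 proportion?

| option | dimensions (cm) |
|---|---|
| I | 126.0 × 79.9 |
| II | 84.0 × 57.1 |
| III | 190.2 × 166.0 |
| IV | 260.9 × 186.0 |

IV

Ratios (long/short): I ≈ 1.577; II ≈ 1.471; III ≈ 1.146; IV ≈ 1.403.
root-2 ≈ 1.414; option IV is nearest (Δ 0.011).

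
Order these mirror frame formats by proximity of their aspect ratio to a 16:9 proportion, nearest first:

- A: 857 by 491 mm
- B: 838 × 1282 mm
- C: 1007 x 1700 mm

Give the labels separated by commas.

A, C, B

A: 857/491 ≈ 1.745 → |1.745 − 1.778| = 0.033
B: 1282/838 ≈ 1.530 → |1.530 − 1.778| = 0.248
C: 1700/1007 ≈ 1.688 → |1.688 − 1.778| = 0.090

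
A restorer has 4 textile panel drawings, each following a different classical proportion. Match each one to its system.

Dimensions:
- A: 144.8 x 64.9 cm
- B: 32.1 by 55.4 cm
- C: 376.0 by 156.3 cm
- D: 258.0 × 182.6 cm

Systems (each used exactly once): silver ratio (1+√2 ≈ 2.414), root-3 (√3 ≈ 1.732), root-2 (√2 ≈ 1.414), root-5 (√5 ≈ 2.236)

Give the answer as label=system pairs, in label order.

Ratios: A ≈ 2.231; B ≈ 1.726; C ≈ 2.406; D ≈ 1.413.
Targets: silver ratio ≈ 2.414; root-3 ≈ 1.732; root-2 ≈ 1.414; root-5 ≈ 2.236.

A=root-5, B=root-3, C=silver ratio, D=root-2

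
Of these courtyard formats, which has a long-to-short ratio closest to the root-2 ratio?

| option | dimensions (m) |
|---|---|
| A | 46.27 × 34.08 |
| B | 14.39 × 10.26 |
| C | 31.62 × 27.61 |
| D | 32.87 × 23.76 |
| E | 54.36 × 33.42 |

Target root-2 ≈ 1.414.
A: 1.358 (Δ0.056)  B: 1.403 (Δ0.011)  C: 1.145 (Δ0.269)  D: 1.383 (Δ0.031)  E: 1.627 (Δ0.213)

B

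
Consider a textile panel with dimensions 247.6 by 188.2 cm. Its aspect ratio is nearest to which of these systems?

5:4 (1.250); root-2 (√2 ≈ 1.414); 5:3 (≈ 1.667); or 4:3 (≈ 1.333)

247.6/188.2 ≈ 1.316. Nearest candidates are 4:3 (1.333, off by 0.017) and 5:4 (1.250, off by 0.066).

4:3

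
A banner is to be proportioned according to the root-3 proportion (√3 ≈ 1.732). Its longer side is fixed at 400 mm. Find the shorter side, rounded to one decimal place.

230.9 mm

root-3 ≈ 1.73205.
Shorter side = 400 ÷ 1.73205 ≈ 230.940 → 230.9 mm.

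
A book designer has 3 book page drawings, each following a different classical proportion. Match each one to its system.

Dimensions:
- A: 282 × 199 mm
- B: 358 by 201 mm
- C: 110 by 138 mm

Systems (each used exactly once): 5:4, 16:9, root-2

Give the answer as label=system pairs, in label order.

A=root-2, B=16:9, C=5:4

Ratios: A ≈ 1.417; B ≈ 1.781; C ≈ 1.255.
Targets: 5:4 ≈ 1.250; 16:9 ≈ 1.778; root-2 ≈ 1.414.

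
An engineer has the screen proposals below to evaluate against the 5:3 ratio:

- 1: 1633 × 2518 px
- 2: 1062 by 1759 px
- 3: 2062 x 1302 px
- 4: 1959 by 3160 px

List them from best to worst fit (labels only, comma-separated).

Ratios: 1 = 2518 / 1633 ≈ 1.542; 2 = 1759 / 1062 ≈ 1.656; 3 = 2062 / 1302 ≈ 1.584; 4 = 3160 / 1959 ≈ 1.613.
|Δ from 1.667|: 1 0.125; 2 0.011; 3 0.083; 4 0.054.

2, 4, 3, 1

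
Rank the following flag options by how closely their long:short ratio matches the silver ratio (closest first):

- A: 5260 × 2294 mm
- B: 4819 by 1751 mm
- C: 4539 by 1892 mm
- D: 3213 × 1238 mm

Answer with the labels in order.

C, A, D, B

Ratios: A = 5260 / 2294 ≈ 2.293; B = 4819 / 1751 ≈ 2.752; C = 4539 / 1892 ≈ 2.399; D = 3213 / 1238 ≈ 2.595.
|Δ from 2.414|: A 0.121; B 0.338; C 0.015; D 0.181.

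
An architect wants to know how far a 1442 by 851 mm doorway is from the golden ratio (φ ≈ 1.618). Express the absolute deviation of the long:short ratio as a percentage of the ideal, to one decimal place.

4.7%

Ratio = 1442 / 851 ≈ 1.6945.
Ideal golden ratio ≈ 1.6180. |1.6945 − 1.6180| / 1.6180 ≈ 4.73% → 4.7%.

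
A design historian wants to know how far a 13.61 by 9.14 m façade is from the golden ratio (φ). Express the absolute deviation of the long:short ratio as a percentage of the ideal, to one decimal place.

Ratio = 13.61 / 9.14 ≈ 1.4891.
Ideal golden ratio ≈ 1.6180. |1.4891 − 1.6180| / 1.6180 ≈ 7.97% → 8.0%.

8.0%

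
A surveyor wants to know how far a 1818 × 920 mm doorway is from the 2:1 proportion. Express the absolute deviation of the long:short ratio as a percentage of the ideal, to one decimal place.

1.2%

Ratio = 1818 / 920 ≈ 1.9761.
Ideal 2:1 = 2.0000. |1.9761 − 2.0000| / 2.0000 ≈ 1.20% → 1.2%.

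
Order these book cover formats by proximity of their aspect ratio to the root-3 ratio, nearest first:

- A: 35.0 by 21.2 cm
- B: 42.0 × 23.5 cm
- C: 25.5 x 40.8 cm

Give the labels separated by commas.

Ratios: A = 35.0 / 21.2 ≈ 1.651; B = 42.0 / 23.5 ≈ 1.787; C = 40.8 / 25.5 ≈ 1.600.
|Δ from 1.732|: A 0.081; B 0.055; C 0.132.

B, A, C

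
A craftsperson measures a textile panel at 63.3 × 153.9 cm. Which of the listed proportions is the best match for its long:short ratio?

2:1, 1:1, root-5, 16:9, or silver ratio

Ratio = 153.9 / 63.3 ≈ 2.431.
Distances: 2:1 2.000 (Δ 0.431); 1:1 1.000 (Δ 1.431); root-5 2.236 (Δ 0.195); 16:9 1.778 (Δ 0.653); silver ratio 2.414 (Δ 0.017).

silver ratio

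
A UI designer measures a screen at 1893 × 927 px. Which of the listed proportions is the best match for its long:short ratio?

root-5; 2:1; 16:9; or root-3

Ratio = 1893 / 927 ≈ 2.042.
Distances: root-5 2.236 (Δ 0.194); 2:1 2.000 (Δ 0.042); 16:9 1.778 (Δ 0.264); root-3 1.732 (Δ 0.310).

2:1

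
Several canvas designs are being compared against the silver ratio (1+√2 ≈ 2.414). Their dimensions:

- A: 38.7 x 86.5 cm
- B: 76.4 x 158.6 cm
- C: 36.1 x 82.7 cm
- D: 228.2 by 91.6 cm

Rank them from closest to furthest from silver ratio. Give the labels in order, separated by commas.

Ratios: A = 86.5 / 38.7 ≈ 2.235; B = 158.6 / 76.4 ≈ 2.076; C = 82.7 / 36.1 ≈ 2.291; D = 228.2 / 91.6 ≈ 2.491.
|Δ from 2.414|: A 0.179; B 0.338; C 0.123; D 0.077.

D, C, A, B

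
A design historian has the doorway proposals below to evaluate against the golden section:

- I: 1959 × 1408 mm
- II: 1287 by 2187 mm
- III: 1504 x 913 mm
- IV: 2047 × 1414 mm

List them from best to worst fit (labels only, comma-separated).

III, II, IV, I

I: 1959/1408 ≈ 1.391 → |1.391 − 1.618| = 0.227
II: 2187/1287 ≈ 1.699 → |1.699 − 1.618| = 0.081
III: 1504/913 ≈ 1.647 → |1.647 − 1.618| = 0.029
IV: 2047/1414 ≈ 1.448 → |1.448 − 1.618| = 0.170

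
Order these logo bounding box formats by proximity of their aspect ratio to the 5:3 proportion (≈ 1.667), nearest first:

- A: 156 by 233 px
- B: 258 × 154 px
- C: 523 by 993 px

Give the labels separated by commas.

B, A, C

Ratios: A = 233 / 156 ≈ 1.494; B = 258 / 154 ≈ 1.675; C = 993 / 523 ≈ 1.899.
|Δ from 1.667|: A 0.173; B 0.008; C 0.232.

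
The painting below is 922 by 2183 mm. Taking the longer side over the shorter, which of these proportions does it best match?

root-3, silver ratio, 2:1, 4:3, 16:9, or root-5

Ratio = 2183 / 922 ≈ 2.368.
Distances: root-3 1.732 (Δ 0.636); silver ratio 2.414 (Δ 0.046); 2:1 2.000 (Δ 0.368); 4:3 1.333 (Δ 1.035); 16:9 1.778 (Δ 0.590); root-5 2.236 (Δ 0.132).

silver ratio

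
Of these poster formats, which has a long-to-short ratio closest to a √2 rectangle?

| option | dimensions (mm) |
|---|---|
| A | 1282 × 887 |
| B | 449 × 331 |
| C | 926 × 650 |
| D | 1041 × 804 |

Target root-2 ≈ 1.414.
A: 1.445 (Δ0.031)  B: 1.356 (Δ0.058)  C: 1.425 (Δ0.011)  D: 1.295 (Δ0.119)

C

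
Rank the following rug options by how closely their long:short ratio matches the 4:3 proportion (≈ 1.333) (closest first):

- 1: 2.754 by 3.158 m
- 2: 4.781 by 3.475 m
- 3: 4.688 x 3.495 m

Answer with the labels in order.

3, 2, 1

Ratios: 1 = 3.158 / 2.754 ≈ 1.147; 2 = 4.781 / 3.475 ≈ 1.376; 3 = 4.688 / 3.495 ≈ 1.341.
|Δ from 1.333|: 1 0.186; 2 0.043; 3 0.008.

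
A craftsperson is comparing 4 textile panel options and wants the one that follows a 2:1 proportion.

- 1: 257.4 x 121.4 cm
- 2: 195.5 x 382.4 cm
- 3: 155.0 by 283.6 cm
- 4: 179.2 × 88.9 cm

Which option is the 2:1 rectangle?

Target 2:1 ≈ 2.000.
1: 2.120 (Δ0.120)  2: 1.956 (Δ0.044)  3: 1.830 (Δ0.170)  4: 2.016 (Δ0.016)

4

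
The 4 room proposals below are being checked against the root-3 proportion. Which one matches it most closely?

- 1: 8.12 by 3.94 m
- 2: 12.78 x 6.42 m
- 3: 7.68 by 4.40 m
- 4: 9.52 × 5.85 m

3

Ratios (long/short): 1 ≈ 2.061; 2 ≈ 1.991; 3 ≈ 1.745; 4 ≈ 1.627.
root-3 ≈ 1.732; option 3 is nearest (Δ 0.013).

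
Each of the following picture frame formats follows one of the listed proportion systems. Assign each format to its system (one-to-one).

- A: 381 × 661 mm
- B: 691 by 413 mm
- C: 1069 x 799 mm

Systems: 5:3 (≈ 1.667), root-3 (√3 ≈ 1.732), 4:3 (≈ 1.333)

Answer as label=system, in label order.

A = 661/381 ≈ 1.735 → root-3 (1.732)
B = 691/413 ≈ 1.673 → 5:3 (1.667)
C = 1069/799 ≈ 1.338 → 4:3 (1.333)

A=root-3, B=5:3, C=4:3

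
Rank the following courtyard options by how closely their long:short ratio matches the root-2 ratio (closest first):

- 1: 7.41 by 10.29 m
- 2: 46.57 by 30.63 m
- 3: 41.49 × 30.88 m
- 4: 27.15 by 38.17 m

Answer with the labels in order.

4, 1, 3, 2

Ratios: 1 = 10.29 / 7.41 ≈ 1.389; 2 = 46.57 / 30.63 ≈ 1.520; 3 = 41.49 / 30.88 ≈ 1.344; 4 = 38.17 / 27.15 ≈ 1.406.
|Δ from 1.414|: 1 0.025; 2 0.106; 3 0.070; 4 0.008.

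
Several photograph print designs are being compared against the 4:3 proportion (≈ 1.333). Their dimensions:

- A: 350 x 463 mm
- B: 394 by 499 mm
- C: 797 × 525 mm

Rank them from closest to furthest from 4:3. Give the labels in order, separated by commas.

A, B, C

Ratios: A = 463 / 350 ≈ 1.323; B = 499 / 394 ≈ 1.266; C = 797 / 525 ≈ 1.518.
|Δ from 1.333|: A 0.010; B 0.067; C 0.185.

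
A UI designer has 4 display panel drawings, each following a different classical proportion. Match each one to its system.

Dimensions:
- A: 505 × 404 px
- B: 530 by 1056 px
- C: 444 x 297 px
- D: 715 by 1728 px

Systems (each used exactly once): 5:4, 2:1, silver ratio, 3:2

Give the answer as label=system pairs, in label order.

Ratios: A ≈ 1.250; B ≈ 1.992; C ≈ 1.495; D ≈ 2.417.
Targets: 5:4 ≈ 1.250; 2:1 ≈ 2.000; silver ratio ≈ 2.414; 3:2 ≈ 1.500.

A=5:4, B=2:1, C=3:2, D=silver ratio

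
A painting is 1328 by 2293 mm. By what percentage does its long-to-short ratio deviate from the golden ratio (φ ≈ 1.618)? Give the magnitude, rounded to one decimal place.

6.7%

Ratio = 2293 / 1328 ≈ 1.7267.
Ideal golden ratio ≈ 1.6180. |1.7267 − 1.6180| / 1.6180 ≈ 6.72% → 6.7%.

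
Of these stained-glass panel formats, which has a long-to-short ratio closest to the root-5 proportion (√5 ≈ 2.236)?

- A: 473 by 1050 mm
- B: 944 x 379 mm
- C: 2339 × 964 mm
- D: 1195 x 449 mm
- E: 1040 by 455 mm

Target root-5 ≈ 2.236.
A: 2.220 (Δ0.016)  B: 2.491 (Δ0.255)  C: 2.426 (Δ0.190)  D: 2.661 (Δ0.425)  E: 2.286 (Δ0.050)

A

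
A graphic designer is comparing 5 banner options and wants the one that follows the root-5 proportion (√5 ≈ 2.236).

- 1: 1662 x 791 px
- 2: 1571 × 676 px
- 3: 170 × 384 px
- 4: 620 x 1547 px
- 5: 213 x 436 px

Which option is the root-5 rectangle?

3

Ratios (long/short): 1 ≈ 2.101; 2 ≈ 2.324; 3 ≈ 2.259; 4 ≈ 2.495; 5 ≈ 2.047.
root-5 ≈ 2.236; option 3 is nearest (Δ 0.023).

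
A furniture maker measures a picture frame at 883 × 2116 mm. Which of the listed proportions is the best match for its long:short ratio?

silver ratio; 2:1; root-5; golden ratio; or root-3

2116/883 ≈ 2.396. Nearest candidates are silver ratio (2.414, off by 0.018) and root-5 (2.236, off by 0.160).

silver ratio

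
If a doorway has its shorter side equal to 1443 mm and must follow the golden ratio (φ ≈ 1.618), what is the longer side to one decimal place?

golden ratio ≈ 1.61803.
Longer side = 1443 × 1.61803 ≈ 2334.817 → 2334.8 mm.

2334.8 mm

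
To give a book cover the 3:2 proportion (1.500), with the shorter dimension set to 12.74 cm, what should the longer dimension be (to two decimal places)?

3:2 = 1.50000.
Longer side = 12.74 × 1.50000 ≈ 19.1100 → 19.11 cm.

19.11 cm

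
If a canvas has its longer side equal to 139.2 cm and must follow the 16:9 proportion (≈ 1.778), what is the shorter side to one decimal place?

78.3 cm

16:9 ≈ 1.77778.
Shorter side = 139.2 ÷ 1.77778 ≈ 78.300 → 78.3 cm.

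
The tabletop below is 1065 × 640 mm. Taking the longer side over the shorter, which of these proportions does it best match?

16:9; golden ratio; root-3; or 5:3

5:3

Ratio = 1065 / 640 ≈ 1.664.
Distances: 16:9 1.778 (Δ 0.114); golden ratio 1.618 (Δ 0.046); root-3 1.732 (Δ 0.068); 5:3 1.667 (Δ 0.003).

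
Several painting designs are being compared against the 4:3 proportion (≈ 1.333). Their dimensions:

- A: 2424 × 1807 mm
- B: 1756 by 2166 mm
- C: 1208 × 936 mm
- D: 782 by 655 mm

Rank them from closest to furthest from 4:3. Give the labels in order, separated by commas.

Ratios: A = 2424 / 1807 ≈ 1.341; B = 2166 / 1756 ≈ 1.233; C = 1208 / 936 ≈ 1.291; D = 782 / 655 ≈ 1.194.
|Δ from 1.333|: A 0.008; B 0.100; C 0.042; D 0.139.

A, C, B, D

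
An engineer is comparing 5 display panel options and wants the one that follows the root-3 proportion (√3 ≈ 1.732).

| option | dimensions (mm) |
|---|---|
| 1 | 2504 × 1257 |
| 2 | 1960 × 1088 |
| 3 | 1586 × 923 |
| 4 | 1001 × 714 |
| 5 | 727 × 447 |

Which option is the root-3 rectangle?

3

Target root-3 ≈ 1.732.
1: 1.992 (Δ0.260)  2: 1.801 (Δ0.069)  3: 1.718 (Δ0.014)  4: 1.402 (Δ0.330)  5: 1.626 (Δ0.106)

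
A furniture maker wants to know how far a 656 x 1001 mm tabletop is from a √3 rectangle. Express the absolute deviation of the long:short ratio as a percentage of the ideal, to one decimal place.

Ratio = 1001 / 656 ≈ 1.5259.
Ideal root-3 ≈ 1.7321. |1.5259 − 1.7321| / 1.7321 ≈ 11.90% → 11.9%.

11.9%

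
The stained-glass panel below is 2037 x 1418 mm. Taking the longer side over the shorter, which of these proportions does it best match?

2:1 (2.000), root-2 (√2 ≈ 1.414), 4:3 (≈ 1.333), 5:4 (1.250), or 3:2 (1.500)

root-2

Ratio = 2037 / 1418 ≈ 1.437.
Distances: 2:1 2.000 (Δ 0.563); root-2 1.414 (Δ 0.023); 4:3 1.333 (Δ 0.104); 5:4 1.250 (Δ 0.187); 3:2 1.500 (Δ 0.063).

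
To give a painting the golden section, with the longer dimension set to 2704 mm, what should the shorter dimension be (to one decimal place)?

golden ratio ≈ 1.61803.
Shorter side = 2704 ÷ 1.61803 ≈ 1671.168 → 1671.2 mm.

1671.2 mm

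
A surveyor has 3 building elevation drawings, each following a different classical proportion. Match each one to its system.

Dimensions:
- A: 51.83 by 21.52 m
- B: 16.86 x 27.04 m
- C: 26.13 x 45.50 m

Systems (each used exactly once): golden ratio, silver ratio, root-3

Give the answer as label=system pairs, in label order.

Ratios: A ≈ 2.408; B ≈ 1.604; C ≈ 1.741.
Targets: golden ratio ≈ 1.618; silver ratio ≈ 2.414; root-3 ≈ 1.732.

A=silver ratio, B=golden ratio, C=root-3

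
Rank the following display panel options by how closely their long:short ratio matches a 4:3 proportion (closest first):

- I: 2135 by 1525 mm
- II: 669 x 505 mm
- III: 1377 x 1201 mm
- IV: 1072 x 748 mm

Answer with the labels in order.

II, I, IV, III

I: 2135/1525 ≈ 1.400 → |1.400 − 1.333| = 0.067
II: 669/505 ≈ 1.325 → |1.325 − 1.333| = 0.008
III: 1377/1201 ≈ 1.147 → |1.147 − 1.333| = 0.186
IV: 1072/748 ≈ 1.433 → |1.433 − 1.333| = 0.100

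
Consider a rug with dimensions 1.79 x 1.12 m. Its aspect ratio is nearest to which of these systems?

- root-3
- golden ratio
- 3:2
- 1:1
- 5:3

1.79/1.12 ≈ 1.598. Nearest candidates are golden ratio (1.618, off by 0.020) and 5:3 (1.667, off by 0.069).

golden ratio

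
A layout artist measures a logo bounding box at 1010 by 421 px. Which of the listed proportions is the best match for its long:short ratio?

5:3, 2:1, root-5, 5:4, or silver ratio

Ratio = 1010 / 421 ≈ 2.399.
Distances: 5:3 1.667 (Δ 0.732); 2:1 2.000 (Δ 0.399); root-5 2.236 (Δ 0.163); 5:4 1.250 (Δ 1.149); silver ratio 2.414 (Δ 0.015).

silver ratio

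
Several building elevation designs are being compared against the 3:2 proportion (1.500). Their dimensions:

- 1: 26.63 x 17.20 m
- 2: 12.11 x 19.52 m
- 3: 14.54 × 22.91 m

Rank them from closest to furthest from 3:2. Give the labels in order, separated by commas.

1: 26.63/17.20 ≈ 1.548 → |1.548 − 1.500| = 0.048
2: 19.52/12.11 ≈ 1.612 → |1.612 − 1.500| = 0.112
3: 22.91/14.54 ≈ 1.576 → |1.576 − 1.500| = 0.076

1, 3, 2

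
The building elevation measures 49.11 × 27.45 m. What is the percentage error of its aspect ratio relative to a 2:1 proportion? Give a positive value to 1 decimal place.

Ratio = 49.11 / 27.45 ≈ 1.7891.
Ideal 2:1 = 2.0000. |1.7891 − 2.0000| / 2.0000 ≈ 10.55% → 10.5%.

10.5%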